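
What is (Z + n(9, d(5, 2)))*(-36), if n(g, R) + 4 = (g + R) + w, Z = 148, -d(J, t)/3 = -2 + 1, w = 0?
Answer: -5616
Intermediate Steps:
d(J, t) = 3 (d(J, t) = -3*(-2 + 1) = -3*(-1) = 3)
n(g, R) = -4 + R + g (n(g, R) = -4 + ((g + R) + 0) = -4 + ((R + g) + 0) = -4 + (R + g) = -4 + R + g)
(Z + n(9, d(5, 2)))*(-36) = (148 + (-4 + 3 + 9))*(-36) = (148 + 8)*(-36) = 156*(-36) = -5616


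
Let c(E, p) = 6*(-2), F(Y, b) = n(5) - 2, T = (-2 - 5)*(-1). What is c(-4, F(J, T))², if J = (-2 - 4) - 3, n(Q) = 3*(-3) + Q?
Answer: 144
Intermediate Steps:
n(Q) = -9 + Q
J = -9 (J = -6 - 3 = -9)
T = 7 (T = -7*(-1) = 7)
F(Y, b) = -6 (F(Y, b) = (-9 + 5) - 2 = -4 - 2 = -6)
c(E, p) = -12
c(-4, F(J, T))² = (-12)² = 144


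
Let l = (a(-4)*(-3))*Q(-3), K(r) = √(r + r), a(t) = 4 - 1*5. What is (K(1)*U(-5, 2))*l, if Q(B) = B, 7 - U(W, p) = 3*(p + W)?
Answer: -144*√2 ≈ -203.65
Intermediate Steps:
a(t) = -1 (a(t) = 4 - 5 = -1)
U(W, p) = 7 - 3*W - 3*p (U(W, p) = 7 - 3*(p + W) = 7 - 3*(W + p) = 7 - (3*W + 3*p) = 7 + (-3*W - 3*p) = 7 - 3*W - 3*p)
K(r) = √2*√r (K(r) = √(2*r) = √2*√r)
l = -9 (l = -1*(-3)*(-3) = 3*(-3) = -9)
(K(1)*U(-5, 2))*l = ((√2*√1)*(7 - 3*(-5) - 3*2))*(-9) = ((√2*1)*(7 + 15 - 6))*(-9) = (√2*16)*(-9) = (16*√2)*(-9) = -144*√2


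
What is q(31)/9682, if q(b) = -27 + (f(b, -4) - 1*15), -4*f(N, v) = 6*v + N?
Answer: -175/38728 ≈ -0.0045187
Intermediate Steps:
f(N, v) = -3*v/2 - N/4 (f(N, v) = -(6*v + N)/4 = -(N + 6*v)/4 = -3*v/2 - N/4)
q(b) = -36 - b/4 (q(b) = -27 + ((-3/2*(-4) - b/4) - 1*15) = -27 + ((6 - b/4) - 15) = -27 + (-9 - b/4) = -36 - b/4)
q(31)/9682 = (-36 - ¼*31)/9682 = (-36 - 31/4)*(1/9682) = -175/4*1/9682 = -175/38728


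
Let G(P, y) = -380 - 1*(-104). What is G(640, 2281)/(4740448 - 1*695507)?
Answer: -12/175867 ≈ -6.8233e-5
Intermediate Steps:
G(P, y) = -276 (G(P, y) = -380 + 104 = -276)
G(640, 2281)/(4740448 - 1*695507) = -276/(4740448 - 1*695507) = -276/(4740448 - 695507) = -276/4044941 = -276*1/4044941 = -12/175867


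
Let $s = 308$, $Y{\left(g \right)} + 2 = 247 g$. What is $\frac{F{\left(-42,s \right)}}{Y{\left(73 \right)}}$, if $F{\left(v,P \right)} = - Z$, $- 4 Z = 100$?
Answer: $\frac{25}{18029} \approx 0.0013867$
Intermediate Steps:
$Y{\left(g \right)} = -2 + 247 g$
$Z = -25$ ($Z = \left(- \frac{1}{4}\right) 100 = -25$)
$F{\left(v,P \right)} = 25$ ($F{\left(v,P \right)} = \left(-1\right) \left(-25\right) = 25$)
$\frac{F{\left(-42,s \right)}}{Y{\left(73 \right)}} = \frac{25}{-2 + 247 \cdot 73} = \frac{25}{-2 + 18031} = \frac{25}{18029}$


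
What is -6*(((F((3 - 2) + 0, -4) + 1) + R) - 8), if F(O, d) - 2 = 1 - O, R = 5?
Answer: 0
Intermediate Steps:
F(O, d) = 3 - O (F(O, d) = 2 + (1 - O) = 3 - O)
-6*(((F((3 - 2) + 0, -4) + 1) + R) - 8) = -6*((((3 - ((3 - 2) + 0)) + 1) + 5) - 8) = -6*((((3 - (1 + 0)) + 1) + 5) - 8) = -6*((((3 - 1*1) + 1) + 5) - 8) = -6*((((3 - 1) + 1) + 5) - 8) = -6*(((2 + 1) + 5) - 8) = -6*((3 + 5) - 8) = -6*(8 - 8) = -6*0 = 0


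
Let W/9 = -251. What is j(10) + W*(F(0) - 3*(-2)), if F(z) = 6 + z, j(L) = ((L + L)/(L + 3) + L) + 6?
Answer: -352176/13 ≈ -27090.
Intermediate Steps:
W = -2259 (W = 9*(-251) = -2259)
j(L) = 6 + L + 2*L/(3 + L) (j(L) = ((2*L)/(3 + L) + L) + 6 = (2*L/(3 + L) + L) + 6 = (L + 2*L/(3 + L)) + 6 = 6 + L + 2*L/(3 + L))
j(10) + W*(F(0) - 3*(-2)) = (18 + 10**2 + 11*10)/(3 + 10) - 2259*((6 + 0) - 3*(-2)) = (18 + 100 + 110)/13 - 2259*(6 + 6) = (1/13)*228 - 2259*12 = 228/13 - 27108 = -352176/13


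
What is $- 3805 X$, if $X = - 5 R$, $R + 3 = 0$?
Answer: $-57075$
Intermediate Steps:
$R = -3$ ($R = -3 + 0 = -3$)
$X = 15$ ($X = \left(-5\right) \left(-3\right) = 15$)
$- 3805 X = \left(-3805\right) 15 = -57075$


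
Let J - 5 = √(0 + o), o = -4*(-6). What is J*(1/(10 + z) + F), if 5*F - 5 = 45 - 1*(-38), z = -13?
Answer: 259/3 + 518*√6/15 ≈ 170.92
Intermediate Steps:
o = 24
F = 88/5 (F = 1 + (45 - 1*(-38))/5 = 1 + (45 + 38)/5 = 1 + (⅕)*83 = 1 + 83/5 = 88/5 ≈ 17.600)
J = 5 + 2*√6 (J = 5 + √(0 + 24) = 5 + √24 = 5 + 2*√6 ≈ 9.8990)
J*(1/(10 + z) + F) = (5 + 2*√6)*(1/(10 - 13) + 88/5) = (5 + 2*√6)*(1/(-3) + 88/5) = (5 + 2*√6)*(-⅓ + 88/5) = (5 + 2*√6)*(259/15) = 259/3 + 518*√6/15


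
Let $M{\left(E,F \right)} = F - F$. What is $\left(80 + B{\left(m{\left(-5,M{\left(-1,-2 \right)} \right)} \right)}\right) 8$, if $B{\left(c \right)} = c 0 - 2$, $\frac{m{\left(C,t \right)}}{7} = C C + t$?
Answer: $624$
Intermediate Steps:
$M{\left(E,F \right)} = 0$
$m{\left(C,t \right)} = 7 t + 7 C^{2}$ ($m{\left(C,t \right)} = 7 \left(C C + t\right) = 7 \left(C^{2} + t\right) = 7 \left(t + C^{2}\right) = 7 t + 7 C^{2}$)
$B{\left(c \right)} = -2$ ($B{\left(c \right)} = 0 - 2 = -2$)
$\left(80 + B{\left(m{\left(-5,M{\left(-1,-2 \right)} \right)} \right)}\right) 8 = \left(80 - 2\right) 8 = 78 \cdot 8 = 624$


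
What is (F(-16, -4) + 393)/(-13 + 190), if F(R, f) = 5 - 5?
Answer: 131/59 ≈ 2.2203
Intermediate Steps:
F(R, f) = 0
(F(-16, -4) + 393)/(-13 + 190) = (0 + 393)/(-13 + 190) = 393/177 = 393*(1/177) = 131/59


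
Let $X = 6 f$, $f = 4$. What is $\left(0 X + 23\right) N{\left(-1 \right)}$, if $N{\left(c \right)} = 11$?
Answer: $253$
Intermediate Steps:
$X = 24$ ($X = 6 \cdot 4 = 24$)
$\left(0 X + 23\right) N{\left(-1 \right)} = \left(0 \cdot 24 + 23\right) 11 = \left(0 + 23\right) 11 = 23 \cdot 11 = 253$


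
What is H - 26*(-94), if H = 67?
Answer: 2511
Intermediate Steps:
H - 26*(-94) = 67 - 26*(-94) = 67 + 2444 = 2511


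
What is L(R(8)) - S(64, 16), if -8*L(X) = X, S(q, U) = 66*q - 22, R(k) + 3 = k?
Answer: -33621/8 ≈ -4202.6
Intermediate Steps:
R(k) = -3 + k
S(q, U) = -22 + 66*q
L(X) = -X/8
L(R(8)) - S(64, 16) = -(-3 + 8)/8 - (-22 + 66*64) = -1/8*5 - (-22 + 4224) = -5/8 - 1*4202 = -5/8 - 4202 = -33621/8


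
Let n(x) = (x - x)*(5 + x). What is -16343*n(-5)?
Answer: 0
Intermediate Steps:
n(x) = 0 (n(x) = 0*(5 + x) = 0)
-16343*n(-5) = -16343*0 = 0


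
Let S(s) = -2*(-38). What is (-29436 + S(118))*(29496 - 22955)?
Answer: -192043760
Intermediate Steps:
S(s) = 76
(-29436 + S(118))*(29496 - 22955) = (-29436 + 76)*(29496 - 22955) = -29360*6541 = -192043760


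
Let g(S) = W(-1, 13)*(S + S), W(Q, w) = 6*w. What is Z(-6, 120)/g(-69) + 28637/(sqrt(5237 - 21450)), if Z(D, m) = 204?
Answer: -17/897 - 28637*I*sqrt(16213)/16213 ≈ -0.018952 - 224.9*I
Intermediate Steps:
g(S) = 156*S (g(S) = (6*13)*(S + S) = 78*(2*S) = 156*S)
Z(-6, 120)/g(-69) + 28637/(sqrt(5237 - 21450)) = 204/((156*(-69))) + 28637/(sqrt(5237 - 21450)) = 204/(-10764) + 28637/(sqrt(-16213)) = 204*(-1/10764) + 28637/((I*sqrt(16213))) = -17/897 + 28637*(-I*sqrt(16213)/16213) = -17/897 - 28637*I*sqrt(16213)/16213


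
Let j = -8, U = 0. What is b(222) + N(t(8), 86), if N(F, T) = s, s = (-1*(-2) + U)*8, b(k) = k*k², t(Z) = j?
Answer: 10941064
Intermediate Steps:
t(Z) = -8
b(k) = k³
s = 16 (s = (-1*(-2) + 0)*8 = (2 + 0)*8 = 2*8 = 16)
N(F, T) = 16
b(222) + N(t(8), 86) = 222³ + 16 = 10941048 + 16 = 10941064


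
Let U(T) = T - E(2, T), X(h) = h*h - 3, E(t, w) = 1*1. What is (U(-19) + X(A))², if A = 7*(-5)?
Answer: 1444804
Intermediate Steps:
E(t, w) = 1
A = -35
X(h) = -3 + h² (X(h) = h² - 3 = -3 + h²)
U(T) = -1 + T (U(T) = T - 1*1 = T - 1 = -1 + T)
(U(-19) + X(A))² = ((-1 - 19) + (-3 + (-35)²))² = (-20 + (-3 + 1225))² = (-20 + 1222)² = 1202² = 1444804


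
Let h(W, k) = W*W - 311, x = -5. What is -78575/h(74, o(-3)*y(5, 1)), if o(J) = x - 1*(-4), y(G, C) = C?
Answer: -15715/1033 ≈ -15.213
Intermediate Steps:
o(J) = -1 (o(J) = -5 - 1*(-4) = -5 + 4 = -1)
h(W, k) = -311 + W² (h(W, k) = W² - 311 = -311 + W²)
-78575/h(74, o(-3)*y(5, 1)) = -78575/(-311 + 74²) = -78575/(-311 + 5476) = -78575/5165 = -78575*1/5165 = -15715/1033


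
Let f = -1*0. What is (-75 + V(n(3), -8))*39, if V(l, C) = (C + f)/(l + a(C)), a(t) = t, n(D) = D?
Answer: -14313/5 ≈ -2862.6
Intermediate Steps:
f = 0
V(l, C) = C/(C + l) (V(l, C) = (C + 0)/(l + C) = C/(C + l))
(-75 + V(n(3), -8))*39 = (-75 - 8/(-8 + 3))*39 = (-75 - 8/(-5))*39 = (-75 - 8*(-1/5))*39 = (-75 + 8/5)*39 = -367/5*39 = -14313/5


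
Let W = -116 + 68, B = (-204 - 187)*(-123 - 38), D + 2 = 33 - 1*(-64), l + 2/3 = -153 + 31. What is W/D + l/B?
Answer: -395648/780045 ≈ -0.50721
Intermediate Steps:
l = -368/3 (l = -⅔ + (-153 + 31) = -⅔ - 122 = -368/3 ≈ -122.67)
D = 95 (D = -2 + (33 - 1*(-64)) = -2 + (33 + 64) = -2 + 97 = 95)
B = 62951 (B = -391*(-161) = 62951)
W = -48
W/D + l/B = -48/95 - 368/3/62951 = -48*1/95 - 368/3*1/62951 = -48/95 - 16/8211 = -395648/780045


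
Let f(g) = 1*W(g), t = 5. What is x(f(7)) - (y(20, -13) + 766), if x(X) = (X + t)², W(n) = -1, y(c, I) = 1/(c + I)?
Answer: -5251/7 ≈ -750.14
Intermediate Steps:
y(c, I) = 1/(I + c)
f(g) = -1 (f(g) = 1*(-1) = -1)
x(X) = (5 + X)² (x(X) = (X + 5)² = (5 + X)²)
x(f(7)) - (y(20, -13) + 766) = (5 - 1)² - (1/(-13 + 20) + 766) = 4² - (1/7 + 766) = 16 - (⅐ + 766) = 16 - 1*5363/7 = 16 - 5363/7 = -5251/7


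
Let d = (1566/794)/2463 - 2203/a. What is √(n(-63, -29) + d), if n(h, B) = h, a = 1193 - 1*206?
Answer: I*√6750828945400193619/321699819 ≈ 8.0766*I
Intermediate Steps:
a = 987 (a = 1193 - 206 = 987)
d = -717781604/321699819 (d = (1566/794)/2463 - 2203/987 = (1566*(1/794))*(1/2463) - 2203*1/987 = (783/397)*(1/2463) - 2203/987 = 261/325937 - 2203/987 = -717781604/321699819 ≈ -2.2312)
√(n(-63, -29) + d) = √(-63 - 717781604/321699819) = √(-20984870201/321699819) = I*√6750828945400193619/321699819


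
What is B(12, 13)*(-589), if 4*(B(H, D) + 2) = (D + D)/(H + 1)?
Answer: 1767/2 ≈ 883.50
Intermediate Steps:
B(H, D) = -2 + D/(2*(1 + H)) (B(H, D) = -2 + ((D + D)/(H + 1))/4 = -2 + ((2*D)/(1 + H))/4 = -2 + (2*D/(1 + H))/4 = -2 + D/(2*(1 + H)))
B(12, 13)*(-589) = ((-4 + 13 - 4*12)/(2*(1 + 12)))*(-589) = ((½)*(-4 + 13 - 48)/13)*(-589) = ((½)*(1/13)*(-39))*(-589) = -3/2*(-589) = 1767/2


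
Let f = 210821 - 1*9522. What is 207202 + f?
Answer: 408501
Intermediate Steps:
f = 201299 (f = 210821 - 9522 = 201299)
207202 + f = 207202 + 201299 = 408501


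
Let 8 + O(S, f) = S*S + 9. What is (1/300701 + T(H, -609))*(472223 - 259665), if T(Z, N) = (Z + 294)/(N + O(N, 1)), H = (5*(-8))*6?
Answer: 3530190258866/111341461373 ≈ 31.706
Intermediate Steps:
O(S, f) = 1 + S² (O(S, f) = -8 + (S*S + 9) = -8 + (S² + 9) = -8 + (9 + S²) = 1 + S²)
H = -240 (H = -40*6 = -240)
T(Z, N) = (294 + Z)/(1 + N + N²) (T(Z, N) = (Z + 294)/(N + (1 + N²)) = (294 + Z)/(1 + N + N²))
(1/300701 + T(H, -609))*(472223 - 259665) = (1/300701 + (294 - 240)/(1 - 609 + (-609)²))*(472223 - 259665) = (1/300701 + 54/(1 - 609 + 370881))*212558 = (1/300701 + 54/370273)*212558 = (16608127/111341461373)*212558 = 3530190258866/111341461373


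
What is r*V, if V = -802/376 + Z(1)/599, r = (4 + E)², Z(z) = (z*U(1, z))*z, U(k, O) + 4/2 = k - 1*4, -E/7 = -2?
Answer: -19532259/28153 ≈ -693.79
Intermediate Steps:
E = 14 (E = -7*(-2) = 14)
U(k, O) = -6 + k (U(k, O) = -2 + (k - 1*4) = -2 + (k - 4) = -2 + (-4 + k) = -6 + k)
Z(z) = -5*z² (Z(z) = (z*(-6 + 1))*z = (z*(-5))*z = (-5*z)*z = -5*z²)
r = 324 (r = (4 + 14)² = 18² = 324)
V = -241139/112612 (V = -802/376 - 5*1²/599 = -802*1/376 - 5*1*(1/599) = -401/188 - 5*1/599 = -401/188 - 5/599 = -241139/112612 ≈ -2.1413)
r*V = 324*(-241139/112612) = -19532259/28153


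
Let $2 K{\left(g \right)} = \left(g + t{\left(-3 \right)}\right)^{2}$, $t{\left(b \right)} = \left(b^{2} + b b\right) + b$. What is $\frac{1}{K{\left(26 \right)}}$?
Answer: $\frac{2}{1681} \approx 0.0011898$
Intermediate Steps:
$t{\left(b \right)} = b + 2 b^{2}$ ($t{\left(b \right)} = \left(b^{2} + b^{2}\right) + b = 2 b^{2} + b = b + 2 b^{2}$)
$K{\left(g \right)} = \frac{\left(15 + g\right)^{2}}{2}$ ($K{\left(g \right)} = \frac{\left(g - 3 \left(1 + 2 \left(-3\right)\right)\right)^{2}}{2} = \frac{\left(g - 3 \left(1 - 6\right)\right)^{2}}{2} = \frac{\left(g - -15\right)^{2}}{2} = \frac{\left(g + 15\right)^{2}}{2} = \frac{\left(15 + g\right)^{2}}{2}$)
$\frac{1}{K{\left(26 \right)}} = \frac{1}{\frac{1}{2} \left(15 + 26\right)^{2}} = \frac{1}{\frac{1}{2} \cdot 41^{2}} = \frac{1}{\frac{1}{2} \cdot 1681} = \frac{1}{\frac{1681}{2}} = \frac{2}{1681}$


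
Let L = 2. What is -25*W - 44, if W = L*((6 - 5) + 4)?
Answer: -294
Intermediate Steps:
W = 10 (W = 2*((6 - 5) + 4) = 2*(1 + 4) = 2*5 = 10)
-25*W - 44 = -25*10 - 44 = -250 - 44 = -294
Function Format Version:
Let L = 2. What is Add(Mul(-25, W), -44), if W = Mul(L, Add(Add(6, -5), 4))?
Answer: -294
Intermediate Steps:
W = 10 (W = Mul(2, Add(Add(6, -5), 4)) = Mul(2, Add(1, 4)) = Mul(2, 5) = 10)
Add(Mul(-25, W), -44) = Add(Mul(-25, 10), -44) = Add(-250, -44) = -294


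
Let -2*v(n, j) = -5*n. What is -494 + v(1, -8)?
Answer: -983/2 ≈ -491.50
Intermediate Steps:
v(n, j) = 5*n/2 (v(n, j) = -(-5)*n/2 = 5*n/2)
-494 + v(1, -8) = -494 + (5/2)*1 = -494 + 5/2 = -983/2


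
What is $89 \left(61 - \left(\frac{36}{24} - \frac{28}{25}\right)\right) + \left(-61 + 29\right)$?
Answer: $\frac{268159}{50} \approx 5363.2$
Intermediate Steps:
$89 \left(61 - \left(\frac{36}{24} - \frac{28}{25}\right)\right) + \left(-61 + 29\right) = 89 \left(61 - \left(36 \cdot \frac{1}{24} - \frac{28}{25}\right)\right) - 32 = 89 \left(61 - \left(\frac{3}{2} - \frac{28}{25}\right)\right) - 32 = 89 \left(61 - \frac{19}{50}\right) - 32 = 89 \cdot \frac{3031}{50} - 32 = \frac{269759}{50} - 32 = \frac{268159}{50}$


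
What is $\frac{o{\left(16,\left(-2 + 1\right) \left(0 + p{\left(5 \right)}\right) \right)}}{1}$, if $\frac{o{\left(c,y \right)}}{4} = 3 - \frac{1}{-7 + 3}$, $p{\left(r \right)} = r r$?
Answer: $13$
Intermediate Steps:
$p{\left(r \right)} = r^{2}$
$o{\left(c,y \right)} = 13$ ($o{\left(c,y \right)} = 4 \left(3 - \frac{1}{-7 + 3}\right) = 4 \left(3 - \frac{1}{-4}\right) = 4 \left(3 - - \frac{1}{4}\right) = 4 \left(3 + \frac{1}{4}\right) = 4 \cdot \frac{13}{4} = 13$)
$\frac{o{\left(16,\left(-2 + 1\right) \left(0 + p{\left(5 \right)}\right) \right)}}{1} = \frac{13}{1} = 13 \cdot 1 = 13$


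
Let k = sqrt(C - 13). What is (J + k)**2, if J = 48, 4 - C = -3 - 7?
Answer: 2401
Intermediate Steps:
C = 14 (C = 4 - (-3 - 7) = 4 - 1*(-10) = 4 + 10 = 14)
k = 1 (k = sqrt(14 - 13) = sqrt(1) = 1)
(J + k)**2 = (48 + 1)**2 = 49**2 = 2401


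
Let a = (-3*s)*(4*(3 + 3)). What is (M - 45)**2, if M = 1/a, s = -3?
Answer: 94458961/46656 ≈ 2024.6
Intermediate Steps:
a = 216 (a = (-3*(-3))*(4*(3 + 3)) = 9*(4*6) = 9*24 = 216)
M = 1/216 ≈ 0.0046296
(M - 45)**2 = (1/216 - 45)**2 = (-9719/216)**2 = 94458961/46656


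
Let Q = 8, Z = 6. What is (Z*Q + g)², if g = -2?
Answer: 2116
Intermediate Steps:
(Z*Q + g)² = (6*8 - 2)² = (48 - 2)² = 46² = 2116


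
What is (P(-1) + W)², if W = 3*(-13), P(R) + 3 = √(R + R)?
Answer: (42 - I*√2)² ≈ 1762.0 - 118.79*I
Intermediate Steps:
P(R) = -3 + √2*√R (P(R) = -3 + √(R + R) = -3 + √(2*R) = -3 + √2*√R)
W = -39
(P(-1) + W)² = ((-3 + √2*√(-1)) - 39)² = ((-3 + √2*I) - 39)² = ((-3 + I*√2) - 39)² = (-42 + I*√2)²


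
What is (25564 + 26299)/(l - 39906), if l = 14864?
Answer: -51863/25042 ≈ -2.0710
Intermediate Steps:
(25564 + 26299)/(l - 39906) = (25564 + 26299)/(14864 - 39906) = 51863/(-25042) = 51863*(-1/25042) = -51863/25042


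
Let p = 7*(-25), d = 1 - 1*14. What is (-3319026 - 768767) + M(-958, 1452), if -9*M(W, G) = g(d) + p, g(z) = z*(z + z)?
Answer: -36790300/9 ≈ -4.0878e+6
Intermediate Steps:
d = -13 (d = 1 - 14 = -13)
p = -175
g(z) = 2*z**2 (g(z) = z*(2*z) = 2*z**2)
M(W, G) = -163/9 (M(W, G) = -(2*(-13)**2 - 175)/9 = -(2*169 - 175)/9 = -(338 - 175)/9 = -1/9*163 = -163/9)
(-3319026 - 768767) + M(-958, 1452) = (-3319026 - 768767) - 163/9 = -4087793 - 163/9 = -36790300/9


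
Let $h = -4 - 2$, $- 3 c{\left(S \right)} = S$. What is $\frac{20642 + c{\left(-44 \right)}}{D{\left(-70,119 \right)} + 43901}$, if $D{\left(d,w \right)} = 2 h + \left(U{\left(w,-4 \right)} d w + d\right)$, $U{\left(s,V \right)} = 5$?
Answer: $\frac{61970}{6507} \approx 9.5236$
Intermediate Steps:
$c{\left(S \right)} = - \frac{S}{3}$
$h = -6$ ($h = -4 - 2 = -6$)
$D{\left(d,w \right)} = -12 + d + 5 d w$ ($D{\left(d,w \right)} = 2 \left(-6\right) + \left(5 d w + d\right) = -12 + \left(5 d w + d\right) = -12 + \left(d + 5 d w\right) = -12 + d + 5 d w$)
$\frac{20642 + c{\left(-44 \right)}}{D{\left(-70,119 \right)} + 43901} = \frac{20642 - - \frac{44}{3}}{\left(-12 - 70 + 5 \left(-70\right) 119\right) + 43901} = \frac{20642 + \frac{44}{3}}{\left(-12 - 70 - 41650\right) + 43901} = \frac{61970}{3 \left(-41732 + 43901\right)} = \frac{61970}{3 \cdot 2169} = \frac{61970}{3} \cdot \frac{1}{2169} = \frac{61970}{6507}$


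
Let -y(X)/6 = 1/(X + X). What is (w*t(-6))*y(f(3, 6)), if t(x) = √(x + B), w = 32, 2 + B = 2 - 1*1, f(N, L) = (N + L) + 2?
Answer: -96*I*√7/11 ≈ -23.09*I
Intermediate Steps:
f(N, L) = 2 + L + N (f(N, L) = (L + N) + 2 = 2 + L + N)
B = -1 (B = -2 + (2 - 1*1) = -2 + (2 - 1) = -2 + 1 = -1)
y(X) = -3/X (y(X) = -6/(X + X) = -6*1/(2*X) = -3/X)
t(x) = √(-1 + x) (t(x) = √(x - 1) = √(-1 + x))
(w*t(-6))*y(f(3, 6)) = (32*√(-1 - 6))*(-3/(2 + 6 + 3)) = (32*√(-7))*(-3/11) = (32*(I*√7))*(-3*1/11) = (32*I*√7)*(-3/11) = -96*I*√7/11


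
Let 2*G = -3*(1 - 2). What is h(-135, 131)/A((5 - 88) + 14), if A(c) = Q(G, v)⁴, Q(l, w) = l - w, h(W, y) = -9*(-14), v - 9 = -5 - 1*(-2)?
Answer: 224/729 ≈ 0.30727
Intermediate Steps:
v = 6 (v = 9 + (-5 - 1*(-2)) = 9 + (-5 + 2) = 9 - 3 = 6)
G = 3/2 (G = (-3*(1 - 2))/2 = (-3*(-1))/2 = (½)*3 = 3/2 ≈ 1.5000)
h(W, y) = 126
A(c) = 6561/16 (A(c) = (3/2 - 1*6)⁴ = (3/2 - 6)⁴ = (-9/2)⁴ = 6561/16)
h(-135, 131)/A((5 - 88) + 14) = 126/(6561/16) = 126*(16/6561) = 224/729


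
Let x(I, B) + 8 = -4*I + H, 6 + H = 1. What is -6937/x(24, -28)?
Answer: 6937/109 ≈ 63.642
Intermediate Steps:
H = -5 (H = -6 + 1 = -5)
x(I, B) = -13 - 4*I (x(I, B) = -8 + (-4*I - 5) = -8 + (-5 - 4*I) = -13 - 4*I)
-6937/x(24, -28) = -6937/(-13 - 4*24) = -6937/(-13 - 96) = -6937/(-109) = -6937*(-1/109) = 6937/109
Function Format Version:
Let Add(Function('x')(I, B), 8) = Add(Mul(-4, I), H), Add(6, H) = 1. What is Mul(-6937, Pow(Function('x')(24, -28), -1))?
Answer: Rational(6937, 109) ≈ 63.642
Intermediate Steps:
H = -5 (H = Add(-6, 1) = -5)
Function('x')(I, B) = Add(-13, Mul(-4, I)) (Function('x')(I, B) = Add(-8, Add(Mul(-4, I), -5)) = Add(-8, Add(-5, Mul(-4, I))) = Add(-13, Mul(-4, I)))
Mul(-6937, Pow(Function('x')(24, -28), -1)) = Mul(-6937, Pow(Add(-13, Mul(-4, 24)), -1)) = Mul(-6937, Pow(Add(-13, -96), -1)) = Mul(-6937, Pow(-109, -1)) = Mul(-6937, Rational(-1, 109)) = Rational(6937, 109)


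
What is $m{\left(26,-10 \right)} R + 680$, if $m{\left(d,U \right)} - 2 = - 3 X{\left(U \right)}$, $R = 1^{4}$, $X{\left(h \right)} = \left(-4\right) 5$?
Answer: $742$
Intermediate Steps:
$X{\left(h \right)} = -20$
$R = 1$
$m{\left(d,U \right)} = 62$ ($m{\left(d,U \right)} = 2 - -60 = 2 + 60 = 62$)
$m{\left(26,-10 \right)} R + 680 = 62 \cdot 1 + 680 = 62 + 680 = 742$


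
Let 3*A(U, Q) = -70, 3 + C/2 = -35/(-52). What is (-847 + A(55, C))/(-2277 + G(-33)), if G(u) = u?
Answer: 373/990 ≈ 0.37677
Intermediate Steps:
C = -121/26 (C = -6 + 2*(-35/(-52)) = -6 + 2*(-35*(-1/52)) = -6 + 2*(35/52) = -6 + 35/26 = -121/26 ≈ -4.6538)
A(U, Q) = -70/3 (A(U, Q) = (⅓)*(-70) = -70/3)
(-847 + A(55, C))/(-2277 + G(-33)) = (-847 - 70/3)/(-2277 - 33) = -2611/3/(-2310) = -2611/3*(-1/2310) = 373/990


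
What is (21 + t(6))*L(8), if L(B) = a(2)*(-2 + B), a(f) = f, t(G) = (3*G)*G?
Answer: 1548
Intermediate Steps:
t(G) = 3*G²
L(B) = -4 + 2*B (L(B) = 2*(-2 + B) = -4 + 2*B)
(21 + t(6))*L(8) = (21 + 3*6²)*(-4 + 2*8) = (21 + 3*36)*(-4 + 16) = (21 + 108)*12 = 129*12 = 1548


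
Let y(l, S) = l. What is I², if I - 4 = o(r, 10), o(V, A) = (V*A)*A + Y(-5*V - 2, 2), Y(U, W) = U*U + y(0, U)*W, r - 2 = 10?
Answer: 25482304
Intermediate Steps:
r = 12 (r = 2 + 10 = 12)
Y(U, W) = U² (Y(U, W) = U*U + 0*W = U² + 0 = U²)
o(V, A) = (-2 - 5*V)² + V*A² (o(V, A) = (V*A)*A + (-5*V - 2)² = (A*V)*A + (-2 - 5*V)² = V*A² + (-2 - 5*V)² = (-2 - 5*V)² + V*A²)
I = 5048 (I = 4 + ((2 + 5*12)² + 12*10²) = 4 + ((2 + 60)² + 12*100) = 4 + (62² + 1200) = 4 + (3844 + 1200) = 4 + 5044 = 5048)
I² = 5048² = 25482304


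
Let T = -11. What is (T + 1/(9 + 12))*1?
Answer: -230/21 ≈ -10.952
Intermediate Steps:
(T + 1/(9 + 12))*1 = (-11 + 1/(9 + 12))*1 = (-11 + 1/21)*1 = -230/21*1 = -230/21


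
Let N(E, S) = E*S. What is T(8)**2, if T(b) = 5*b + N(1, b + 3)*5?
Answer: 9025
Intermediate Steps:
T(b) = 15 + 10*b (T(b) = 5*b + (1*(b + 3))*5 = 5*b + (1*(3 + b))*5 = 5*b + (3 + b)*5 = 5*b + (15 + 5*b) = 15 + 10*b)
T(8)**2 = (15 + 10*8)**2 = (15 + 80)**2 = 95**2 = 9025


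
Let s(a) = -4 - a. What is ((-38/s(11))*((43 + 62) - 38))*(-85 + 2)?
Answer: -211318/15 ≈ -14088.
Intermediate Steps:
((-38/s(11))*((43 + 62) - 38))*(-85 + 2) = ((-38/(-4 - 1*11))*((43 + 62) - 38))*(-85 + 2) = ((-38/(-4 - 11))*(105 - 38))*(-83) = (-38/(-15)*67)*(-83) = (-38*(-1/15)*67)*(-83) = ((38/15)*67)*(-83) = (2546/15)*(-83) = -211318/15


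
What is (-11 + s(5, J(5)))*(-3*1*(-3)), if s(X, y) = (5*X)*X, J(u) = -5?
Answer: 1026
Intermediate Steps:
s(X, y) = 5*X²
(-11 + s(5, J(5)))*(-3*1*(-3)) = (-11 + 5*5²)*(-3*1*(-3)) = (-11 + 5*25)*(-3*(-3)) = (-11 + 125)*9 = 114*9 = 1026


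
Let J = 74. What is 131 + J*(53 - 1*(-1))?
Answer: 4127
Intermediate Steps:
131 + J*(53 - 1*(-1)) = 131 + 74*(53 - 1*(-1)) = 131 + 74*(53 + 1) = 131 + 74*54 = 131 + 3996 = 4127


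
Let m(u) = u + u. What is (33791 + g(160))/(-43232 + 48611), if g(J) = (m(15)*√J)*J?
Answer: 33791/5379 + 6400*√10/1793 ≈ 17.570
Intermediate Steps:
m(u) = 2*u
g(J) = 30*J^(3/2) (g(J) = ((2*15)*√J)*J = (30*√J)*J = 30*J^(3/2))
(33791 + g(160))/(-43232 + 48611) = (33791 + 30*160^(3/2))/(-43232 + 48611) = (33791 + 30*(640*√10))/5379 = (33791 + 19200*√10)*(1/5379) = 33791/5379 + 6400*√10/1793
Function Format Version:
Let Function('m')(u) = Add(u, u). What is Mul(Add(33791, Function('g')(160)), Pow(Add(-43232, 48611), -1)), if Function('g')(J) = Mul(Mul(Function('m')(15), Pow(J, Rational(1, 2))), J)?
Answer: Add(Rational(33791, 5379), Mul(Rational(6400, 1793), Pow(10, Rational(1, 2)))) ≈ 17.570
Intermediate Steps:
Function('m')(u) = Mul(2, u)
Function('g')(J) = Mul(30, Pow(J, Rational(3, 2))) (Function('g')(J) = Mul(Mul(Mul(2, 15), Pow(J, Rational(1, 2))), J) = Mul(Mul(30, Pow(J, Rational(1, 2))), J) = Mul(30, Pow(J, Rational(3, 2))))
Mul(Add(33791, Function('g')(160)), Pow(Add(-43232, 48611), -1)) = Mul(Add(33791, Mul(30, Pow(160, Rational(3, 2)))), Pow(Add(-43232, 48611), -1)) = Mul(Add(33791, Mul(30, Mul(640, Pow(10, Rational(1, 2))))), Pow(5379, -1)) = Mul(Add(33791, Mul(19200, Pow(10, Rational(1, 2)))), Rational(1, 5379)) = Add(Rational(33791, 5379), Mul(Rational(6400, 1793), Pow(10, Rational(1, 2))))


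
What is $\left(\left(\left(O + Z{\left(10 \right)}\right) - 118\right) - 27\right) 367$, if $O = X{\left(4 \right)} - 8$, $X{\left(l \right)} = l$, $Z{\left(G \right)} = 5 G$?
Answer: $-36333$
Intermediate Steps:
$O = -4$ ($O = 4 - 8 = -4$)
$\left(\left(\left(O + Z{\left(10 \right)}\right) - 118\right) - 27\right) 367 = \left(\left(\left(-4 + 5 \cdot 10\right) - 118\right) - 27\right) 367 = \left(\left(\left(-4 + 50\right) - 118\right) - 27\right) 367 = \left(\left(46 - 118\right) - 27\right) 367 = \left(-72 - 27\right) 367 = \left(-99\right) 367 = -36333$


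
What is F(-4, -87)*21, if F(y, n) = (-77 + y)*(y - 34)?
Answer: 64638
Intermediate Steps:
F(y, n) = (-77 + y)*(-34 + y)
F(-4, -87)*21 = (2618 + (-4)² - 111*(-4))*21 = (2618 + 16 + 444)*21 = 3078*21 = 64638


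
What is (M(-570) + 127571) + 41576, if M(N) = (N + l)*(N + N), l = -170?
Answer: 1012747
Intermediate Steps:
M(N) = 2*N*(-170 + N) (M(N) = (N - 170)*(N + N) = (-170 + N)*(2*N) = 2*N*(-170 + N))
(M(-570) + 127571) + 41576 = (2*(-570)*(-170 - 570) + 127571) + 41576 = (2*(-570)*(-740) + 127571) + 41576 = (843600 + 127571) + 41576 = 971171 + 41576 = 1012747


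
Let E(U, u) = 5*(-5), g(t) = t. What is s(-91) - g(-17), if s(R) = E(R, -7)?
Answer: -8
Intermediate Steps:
E(U, u) = -25
s(R) = -25
s(-91) - g(-17) = -25 - 1*(-17) = -25 + 17 = -8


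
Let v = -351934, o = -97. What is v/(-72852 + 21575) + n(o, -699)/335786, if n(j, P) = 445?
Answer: 118197328389/17218098722 ≈ 6.8647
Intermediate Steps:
v/(-72852 + 21575) + n(o, -699)/335786 = -351934/(-72852 + 21575) + 445/335786 = -351934/(-51277) + 445*(1/335786) = -351934*(-1/51277) + 445/335786 = 351934/51277 + 445/335786 = 118197328389/17218098722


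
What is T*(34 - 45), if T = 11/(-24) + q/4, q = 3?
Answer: -77/24 ≈ -3.2083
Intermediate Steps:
T = 7/24 (T = 11/(-24) + 3/4 = 11*(-1/24) + 3*(¼) = -11/24 + ¾ = 7/24 ≈ 0.29167)
T*(34 - 45) = 7*(34 - 45)/24 = (7/24)*(-11) = -77/24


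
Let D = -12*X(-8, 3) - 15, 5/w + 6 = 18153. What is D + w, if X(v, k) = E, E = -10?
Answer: 1905440/18147 ≈ 105.00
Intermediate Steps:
w = 5/18147 (w = 5/(-6 + 18153) = 5/18147 ≈ 0.00027553)
X(v, k) = -10
D = 105 (D = -12*(-10) - 15 = 120 - 15 = 105)
D + w = 105 + 5/18147 = 1905440/18147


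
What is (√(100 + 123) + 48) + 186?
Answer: 234 + √223 ≈ 248.93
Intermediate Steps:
(√(100 + 123) + 48) + 186 = (√223 + 48) + 186 = (48 + √223) + 186 = 234 + √223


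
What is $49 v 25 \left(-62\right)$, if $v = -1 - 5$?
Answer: $455700$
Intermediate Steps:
$v = -6$
$49 v 25 \left(-62\right) = 49 \left(-6\right) 25 \left(-62\right) = \left(-294\right) 25 \left(-62\right) = \left(-7350\right) \left(-62\right) = 455700$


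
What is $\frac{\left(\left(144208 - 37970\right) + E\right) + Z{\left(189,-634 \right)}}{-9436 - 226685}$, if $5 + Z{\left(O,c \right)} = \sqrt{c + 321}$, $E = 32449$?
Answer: $- \frac{138682}{236121} - \frac{i \sqrt{313}}{236121} \approx -0.58733 - 7.4927 \cdot 10^{-5} i$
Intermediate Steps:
$Z{\left(O,c \right)} = -5 + \sqrt{321 + c}$ ($Z{\left(O,c \right)} = -5 + \sqrt{c + 321} = -5 + \sqrt{321 + c}$)
$\frac{\left(\left(144208 - 37970\right) + E\right) + Z{\left(189,-634 \right)}}{-9436 - 226685} = \frac{\left(\left(144208 - 37970\right) + 32449\right) - \left(5 - \sqrt{321 - 634}\right)}{-9436 - 226685} = \frac{\left(106238 + 32449\right) - \left(5 - \sqrt{-313}\right)}{-236121} = \left(138687 - \left(5 - i \sqrt{313}\right)\right) \left(- \frac{1}{236121}\right) = \left(138682 + i \sqrt{313}\right) \left(- \frac{1}{236121}\right) = - \frac{138682}{236121} - \frac{i \sqrt{313}}{236121}$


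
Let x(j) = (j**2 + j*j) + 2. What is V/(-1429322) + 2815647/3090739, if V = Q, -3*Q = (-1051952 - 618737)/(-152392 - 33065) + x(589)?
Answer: 2636812262303305297/2457858606744011418 ≈ 1.0728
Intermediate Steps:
x(j) = 2 + 2*j**2 (x(j) = (j**2 + j**2) + 2 = 2*j**2 + 2 = 2 + 2*j**2)
Q = -128679897397/556371 (Q = -((-1051952 - 618737)/(-152392 - 33065) + (2 + 2*589**2))/3 = -(-1670689/(-185457) + (2 + 2*346921))/3 = -(-1670689*(-1/185457) + (2 + 693842))/3 = -(1670689/185457 + 693844)/3 = -1/3*128679897397/185457 = -128679897397/556371 ≈ -2.3128e+5)
V = -128679897397/556371 ≈ -2.3128e+5
V/(-1429322) + 2815647/3090739 = -128679897397/556371/(-1429322) + 2815647/3090739 = -128679897397/556371*(-1/1429322) + 2815647*(1/3090739) = 128679897397/795233310462 + 2815647/3090739 = 2636812262303305297/2457858606744011418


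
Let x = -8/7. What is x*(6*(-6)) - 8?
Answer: 232/7 ≈ 33.143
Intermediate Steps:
x = -8/7 (x = -8*1/7 = -8/7 ≈ -1.1429)
x*(6*(-6)) - 8 = -48*(-6)/7 - 8 = -8/7*(-36) - 8 = 288/7 - 8 = 232/7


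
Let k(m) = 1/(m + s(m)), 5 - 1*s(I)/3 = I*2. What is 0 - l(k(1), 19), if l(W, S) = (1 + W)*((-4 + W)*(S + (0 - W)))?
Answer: 81081/1000 ≈ 81.081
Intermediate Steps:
s(I) = 15 - 6*I (s(I) = 15 - 3*I*2 = 15 - 6*I)
k(m) = 1/(15 - 5*m) (k(m) = 1/(m + (15 - 6*m)) = 1/(15 - 5*m))
l(W, S) = (1 + W)*(-4 + W)*(S - W) (l(W, S) = (1 + W)*((-4 + W)*(S - W)) = (1 + W)*(-4 + W)*(S - W))
0 - l(k(1), 19) = 0 - (-(-1/(-15 + 5*1))**3 - 4*19 + 3*(-1/(-15 + 5*1))**2 + 4*(-1/(-15 + 5*1)) + 19*(-1/(-15 + 5*1))**2 - 3*19*(-1/(-15 + 5*1))) = 0 - (-(-1/(-15 + 5))**3 - 76 + 3*(-1/(-15 + 5))**2 + 4*(-1/(-15 + 5)) + 19*(-1/(-15 + 5))**2 - 3*19*(-1/(-15 + 5))) = 0 - (-(-1/(-10))**3 - 76 + 3*(-1/(-10))**2 + 4*(-1/(-10)) + 19*(-1/(-10))**2 - 3*19*(-1/(-10))) = 0 - (-(-1*(-1/10))**3 - 76 + 3*(-1*(-1/10))**2 + 4*(-1*(-1/10)) + 19*(-1*(-1/10))**2 - 3*19*(-1*(-1/10))) = 0 - (-(1/10)**3 - 76 + 3*(1/10)**2 + 4*(1/10) + 19*(1/10)**2 - 3*19*1/10) = 0 - (-1*1/1000 - 76 + 3*(1/100) + 2/5 + 19*(1/100) - 57/10) = 0 - (-1/1000 - 76 + 3/100 + 2/5 + 19/100 - 57/10) = 0 - 1*(-81081/1000) = 0 + 81081/1000 = 81081/1000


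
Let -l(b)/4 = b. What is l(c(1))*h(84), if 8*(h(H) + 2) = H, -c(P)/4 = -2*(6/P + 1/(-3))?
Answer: -4624/3 ≈ -1541.3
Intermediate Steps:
c(P) = -8/3 + 48/P (c(P) = -(-8)*(6/P + 1/(-3)) = -(-8)*(6/P + 1*(-1/3)) = -(-8)*(6/P - 1/3) = -(-8)*(-1/3 + 6/P) = -4*(2/3 - 12/P) = -8/3 + 48/P)
h(H) = -2 + H/8
l(b) = -4*b
l(c(1))*h(84) = (-4*(-8/3 + 48/1))*(-2 + (1/8)*84) = (-4*(-8/3 + 48*1))*(-2 + 21/2) = -4*(-8/3 + 48)*(17/2) = -4*136/3*(17/2) = -544/3*17/2 = -4624/3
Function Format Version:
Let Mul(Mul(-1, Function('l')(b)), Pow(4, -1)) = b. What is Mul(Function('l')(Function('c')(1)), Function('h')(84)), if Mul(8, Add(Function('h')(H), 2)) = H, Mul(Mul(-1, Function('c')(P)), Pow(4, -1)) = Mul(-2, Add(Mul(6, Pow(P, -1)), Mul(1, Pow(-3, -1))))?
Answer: Rational(-4624, 3) ≈ -1541.3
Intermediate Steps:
Function('c')(P) = Add(Rational(-8, 3), Mul(48, Pow(P, -1))) (Function('c')(P) = Mul(-4, Mul(-2, Add(Mul(6, Pow(P, -1)), Mul(1, Pow(-3, -1))))) = Mul(-4, Mul(-2, Add(Mul(6, Pow(P, -1)), Mul(1, Rational(-1, 3))))) = Mul(-4, Mul(-2, Add(Mul(6, Pow(P, -1)), Rational(-1, 3)))) = Mul(-4, Mul(-2, Add(Rational(-1, 3), Mul(6, Pow(P, -1))))) = Mul(-4, Add(Rational(2, 3), Mul(-12, Pow(P, -1)))) = Add(Rational(-8, 3), Mul(48, Pow(P, -1))))
Function('h')(H) = Add(-2, Mul(Rational(1, 8), H))
Function('l')(b) = Mul(-4, b)
Mul(Function('l')(Function('c')(1)), Function('h')(84)) = Mul(Mul(-4, Add(Rational(-8, 3), Mul(48, Pow(1, -1)))), Add(-2, Mul(Rational(1, 8), 84))) = Mul(Mul(-4, Add(Rational(-8, 3), Mul(48, 1))), Add(-2, Rational(21, 2))) = Mul(Mul(-4, Add(Rational(-8, 3), 48)), Rational(17, 2)) = Mul(Mul(-4, Rational(136, 3)), Rational(17, 2)) = Mul(Rational(-544, 3), Rational(17, 2)) = Rational(-4624, 3)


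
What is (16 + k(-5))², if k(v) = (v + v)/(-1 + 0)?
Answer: 676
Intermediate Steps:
k(v) = -2*v (k(v) = (2*v)/(-1) = (2*v)*(-1) = -2*v)
(16 + k(-5))² = (16 - 2*(-5))² = (16 + 10)² = 26² = 676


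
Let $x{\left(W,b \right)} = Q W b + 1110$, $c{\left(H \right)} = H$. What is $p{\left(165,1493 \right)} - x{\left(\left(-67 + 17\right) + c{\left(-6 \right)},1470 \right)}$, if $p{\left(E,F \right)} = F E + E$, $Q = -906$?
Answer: $-74336520$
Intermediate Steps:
$p{\left(E,F \right)} = E + E F$ ($p{\left(E,F \right)} = E F + E = E + E F$)
$x{\left(W,b \right)} = 1110 - 906 W b$ ($x{\left(W,b \right)} = - 906 W b + 1110 = 1110 - 906 W b$)
$p{\left(165,1493 \right)} - x{\left(\left(-67 + 17\right) + c{\left(-6 \right)},1470 \right)} = 165 \left(1 + 1493\right) - \left(1110 - 906 \left(\left(-67 + 17\right) - 6\right) 1470\right) = 165 \cdot 1494 - \left(1110 - 906 \left(-50 - 6\right) 1470\right) = 246510 - \left(1110 - \left(-50736\right) 1470\right) = 246510 - \left(1110 + 74581920\right) = 246510 - 74583030 = -74336520$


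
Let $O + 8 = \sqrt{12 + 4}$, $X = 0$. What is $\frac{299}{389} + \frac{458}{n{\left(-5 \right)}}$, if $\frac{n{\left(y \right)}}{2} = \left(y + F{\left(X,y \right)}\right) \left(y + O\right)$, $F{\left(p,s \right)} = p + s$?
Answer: $\frac{115991}{35010} \approx 3.3131$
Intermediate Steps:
$O = -4$ ($O = -8 + \sqrt{12 + 4} = -8 + \sqrt{16} = -8 + 4 = -4$)
$n{\left(y \right)} = 4 y \left(-4 + y\right)$ ($n{\left(y \right)} = 2 \left(y + \left(0 + y\right)\right) \left(y - 4\right) = 2 \left(y + y\right) \left(-4 + y\right) = 2 \cdot 2 y \left(-4 + y\right) = 4 y \left(-4 + y\right)$)
$\frac{299}{389} + \frac{458}{n{\left(-5 \right)}} = \frac{299}{389} + \frac{458}{4 \left(-5\right) \left(-4 - 5\right)} = 299 \cdot \frac{1}{389} + \frac{458}{4 \left(-5\right) \left(-9\right)} = \frac{299}{389} + \frac{458}{180} = \frac{299}{389} + 458 \cdot \frac{1}{180} = \frac{299}{389} + \frac{229}{90} = \frac{115991}{35010}$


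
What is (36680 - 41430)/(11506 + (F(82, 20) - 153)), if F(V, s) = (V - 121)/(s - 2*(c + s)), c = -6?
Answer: -38000/90863 ≈ -0.41821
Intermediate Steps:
F(V, s) = (-121 + V)/(12 - s) (F(V, s) = (V - 121)/(s - 2*(-6 + s)) = (-121 + V)/(s + (12 - 2*s)) = (-121 + V)/(12 - s))
(36680 - 41430)/(11506 + (F(82, 20) - 153)) = (36680 - 41430)/(11506 + ((121 - 1*82)/(-12 + 20) - 153)) = -4750/(11506 + ((121 - 82)/8 - 153)) = -4750/(11506 + ((1/8)*39 - 153)) = -4750/(11506 + (39/8 - 153)) = -4750/(11506 - 1185/8) = -4750/90863/8 = -4750*8/90863 = -38000/90863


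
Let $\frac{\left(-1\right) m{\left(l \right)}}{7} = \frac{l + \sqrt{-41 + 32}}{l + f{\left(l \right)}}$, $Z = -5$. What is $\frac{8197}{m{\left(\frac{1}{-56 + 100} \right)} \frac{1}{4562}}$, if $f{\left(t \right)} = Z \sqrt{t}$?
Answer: $\frac{\left(1 - 132 i\right) \left(-5342102 + 53421020 \sqrt{11}\right)}{17425} \approx 9861.4 - 1.3017 \cdot 10^{6} i$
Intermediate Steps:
$f{\left(t \right)} = - 5 \sqrt{t}$
$m{\left(l \right)} = - \frac{7 \left(l + 3 i\right)}{l - 5 \sqrt{l}}$ ($m{\left(l \right)} = - 7 \frac{l + \sqrt{-41 + 32}}{l - 5 \sqrt{l}} = - 7 \frac{l + \sqrt{-9}}{l - 5 \sqrt{l}} = - 7 \frac{l + 3 i}{l - 5 \sqrt{l}} = - \frac{7 \left(l + 3 i\right)}{l - 5 \sqrt{l}}$)
$\frac{8197}{m{\left(\frac{1}{-56 + 100} \right)} \frac{1}{4562}} = \frac{8197}{\frac{7 \left(\frac{1}{-56 + 100} + 3 i\right)}{- \frac{1}{-56 + 100} + 5 \sqrt{\frac{1}{-56 + 100}}} \cdot \frac{1}{4562}} = \frac{8197}{\frac{7 \left(\frac{1}{44} + 3 i\right)}{- \frac{1}{44} + 5 \sqrt{\frac{1}{44}}} \cdot \frac{1}{4562}} = \frac{8197}{\frac{7 \left(\frac{1}{44} + 3 i\right)}{\left(-1\right) \frac{1}{44} + \frac{5}{2 \sqrt{11}}} \cdot \frac{1}{4562}} = \frac{8197}{\frac{7 \left(\frac{1}{44} + 3 i\right)}{- \frac{1}{44} + 5 \frac{\sqrt{11}}{22}} \cdot \frac{1}{4562}} = \frac{8197}{\frac{7 \left(\frac{1}{44} + 3 i\right)}{- \frac{1}{44} + \frac{5 \sqrt{11}}{22}} \cdot \frac{1}{4562}} = \frac{8197}{\frac{7}{4562} \frac{1}{- \frac{1}{44} + \frac{5 \sqrt{11}}{22}} \left(\frac{1}{44} + 3 i\right)} = 8197 \frac{8832032 \left(- \frac{1}{44} + \frac{5 \sqrt{11}}{22}\right) \left(\frac{1}{44} - 3 i\right)}{121975} = \frac{10342309472 \left(- \frac{1}{44} + \frac{5 \sqrt{11}}{22}\right) \left(\frac{1}{44} - 3 i\right)}{17425}$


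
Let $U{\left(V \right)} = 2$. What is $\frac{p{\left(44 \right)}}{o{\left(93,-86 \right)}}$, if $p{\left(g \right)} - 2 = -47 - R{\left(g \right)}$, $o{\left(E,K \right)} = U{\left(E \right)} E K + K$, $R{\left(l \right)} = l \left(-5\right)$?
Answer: $- \frac{175}{16082} \approx -0.010882$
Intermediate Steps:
$R{\left(l \right)} = - 5 l$
$o{\left(E,K \right)} = K + 2 E K$ ($o{\left(E,K \right)} = 2 E K + K = K + 2 E K$)
$p{\left(g \right)} = -45 + 5 g$ ($p{\left(g \right)} = 2 - \left(47 - 5 g\right) = 2 + \left(-47 + 5 g\right) = -45 + 5 g$)
$\frac{p{\left(44 \right)}}{o{\left(93,-86 \right)}} = \frac{-45 + 5 \cdot 44}{\left(-86\right) \left(1 + 2 \cdot 93\right)} = \frac{-45 + 220}{\left(-86\right) \left(1 + 186\right)} = \frac{175}{\left(-86\right) 187} = \frac{175}{-16082} = 175 \left(- \frac{1}{16082}\right) = - \frac{175}{16082}$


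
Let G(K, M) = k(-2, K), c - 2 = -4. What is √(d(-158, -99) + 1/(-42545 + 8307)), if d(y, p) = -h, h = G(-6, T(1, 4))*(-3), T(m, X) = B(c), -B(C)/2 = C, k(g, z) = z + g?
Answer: I*√28133809694/34238 ≈ 4.899*I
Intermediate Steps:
c = -2 (c = 2 - 4 = -2)
k(g, z) = g + z
B(C) = -2*C
T(m, X) = 4 (T(m, X) = -2*(-2) = 4)
G(K, M) = -2 + K
h = 24 (h = (-2 - 6)*(-3) = -8*(-3) = 24)
d(y, p) = -24 (d(y, p) = -1*24 = -24)
√(d(-158, -99) + 1/(-42545 + 8307)) = √(-24 + 1/(-42545 + 8307)) = √(-24 + 1/(-34238)) = √(-24 - 1/34238) = √(-821713/34238) = I*√28133809694/34238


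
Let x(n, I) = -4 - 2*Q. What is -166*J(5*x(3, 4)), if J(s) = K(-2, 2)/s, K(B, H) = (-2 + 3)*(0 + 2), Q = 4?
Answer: 83/15 ≈ 5.5333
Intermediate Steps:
x(n, I) = -12 (x(n, I) = -4 - 2*4 = -4 - 8 = -12)
K(B, H) = 2 (K(B, H) = 1*2 = 2)
J(s) = 2/s
-166*J(5*x(3, 4)) = -332/(5*(-12)) = -332/(-60) = -332*(-1)/60 = -166*(-1/30) = 83/15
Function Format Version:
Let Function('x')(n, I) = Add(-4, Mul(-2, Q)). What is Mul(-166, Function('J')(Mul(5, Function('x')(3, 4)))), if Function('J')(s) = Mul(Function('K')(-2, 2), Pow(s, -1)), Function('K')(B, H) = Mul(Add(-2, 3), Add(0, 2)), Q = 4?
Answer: Rational(83, 15) ≈ 5.5333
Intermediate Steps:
Function('x')(n, I) = -12 (Function('x')(n, I) = Add(-4, Mul(-2, 4)) = Add(-4, -8) = -12)
Function('K')(B, H) = 2 (Function('K')(B, H) = Mul(1, 2) = 2)
Function('J')(s) = Mul(2, Pow(s, -1))
Mul(-166, Function('J')(Mul(5, Function('x')(3, 4)))) = Mul(-166, Mul(2, Pow(Mul(5, -12), -1))) = Mul(-166, Mul(2, Pow(-60, -1))) = Mul(-166, Mul(2, Rational(-1, 60))) = Mul(-166, Rational(-1, 30)) = Rational(83, 15)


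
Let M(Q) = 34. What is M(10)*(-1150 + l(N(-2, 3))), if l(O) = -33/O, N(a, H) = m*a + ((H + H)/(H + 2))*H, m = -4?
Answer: -1136705/29 ≈ -39197.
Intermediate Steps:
N(a, H) = -4*a + 2*H**2/(2 + H) (N(a, H) = -4*a + ((H + H)/(H + 2))*H = -4*a + ((2*H)/(2 + H))*H = -4*a + (2*H/(2 + H))*H = -4*a + 2*H**2/(2 + H))
M(10)*(-1150 + l(N(-2, 3))) = 34*(-1150 - 33*(2 + 3)/(2*(3**2 - 4*(-2) - 2*3*(-2)))) = 34*(-1150 - 33*5/(2*(9 + 8 + 12))) = 34*(-1150 - 33/(2*(1/5)*29)) = 34*(-1150 - 33/58/5) = 34*(-1150 - 33*5/58) = 34*(-1150 - 165/58) = 34*(-66865/58) = -1136705/29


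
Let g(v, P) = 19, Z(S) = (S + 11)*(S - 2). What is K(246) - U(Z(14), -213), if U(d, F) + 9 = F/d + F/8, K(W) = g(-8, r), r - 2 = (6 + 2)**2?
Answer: 11067/200 ≈ 55.335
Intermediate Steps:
Z(S) = (-2 + S)*(11 + S) (Z(S) = (11 + S)*(-2 + S) = (-2 + S)*(11 + S))
r = 66 (r = 2 + (6 + 2)**2 = 2 + 8**2 = 2 + 64 = 66)
K(W) = 19
U(d, F) = -9 + F/8 + F/d (U(d, F) = -9 + (F/d + F/8) = -9 + (F/8 + F/d) = -9 + F/8 + F/d)
K(246) - U(Z(14), -213) = 19 - (-9 + (1/8)*(-213) - 213/(-22 + 14**2 + 9*14)) = 19 - (-9 - 213/8 - 213/(-22 + 196 + 126)) = 19 - (-9 - 213/8 - 213/300) = 19 - (-9 - 213/8 - 213*1/300) = 19 - (-9 - 213/8 - 71/100) = 19 - 1*(-7267/200) = 19 + 7267/200 = 11067/200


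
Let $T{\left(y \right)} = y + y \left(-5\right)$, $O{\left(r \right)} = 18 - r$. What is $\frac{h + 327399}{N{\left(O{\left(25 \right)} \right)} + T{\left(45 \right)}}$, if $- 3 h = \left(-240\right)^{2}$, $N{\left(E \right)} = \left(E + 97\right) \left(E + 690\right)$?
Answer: $\frac{102733}{20430} \approx 5.0285$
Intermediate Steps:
$T{\left(y \right)} = - 4 y$ ($T{\left(y \right)} = y - 5 y = - 4 y$)
$N{\left(E \right)} = \left(97 + E\right) \left(690 + E\right)$
$h = -19200$ ($h = - \frac{\left(-240\right)^{2}}{3} = \left(- \frac{1}{3}\right) 57600 = -19200$)
$\frac{h + 327399}{N{\left(O{\left(25 \right)} \right)} + T{\left(45 \right)}} = \frac{-19200 + 327399}{\left(66930 + \left(18 - 25\right)^{2} + 787 \left(18 - 25\right)\right) - 180} = \frac{308199}{\left(66930 + \left(18 - 25\right)^{2} + 787 \left(18 - 25\right)\right) - 180} = \frac{308199}{\left(66930 + \left(-7\right)^{2} + 787 \left(-7\right)\right) - 180} = \frac{308199}{\left(66930 + 49 - 5509\right) - 180} = \frac{308199}{61470 - 180} = \frac{308199}{61290} = 308199 \cdot \frac{1}{61290} = \frac{102733}{20430}$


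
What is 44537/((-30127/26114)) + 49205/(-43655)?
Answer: -10154791892165/263038837 ≈ -38606.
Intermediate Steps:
44537/((-30127/26114)) + 49205/(-43655) = 44537/((-30127*1/26114)) + 49205*(-1/43655) = 44537/(-30127/26114) - 9841/8731 = 44537*(-26114/30127) - 9841/8731 = -1163039218/30127 - 9841/8731 = -10154791892165/263038837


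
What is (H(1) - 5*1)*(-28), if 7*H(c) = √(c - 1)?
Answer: 140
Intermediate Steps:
H(c) = √(-1 + c)/7 (H(c) = √(c - 1)/7 = √(-1 + c)/7)
(H(1) - 5*1)*(-28) = (√(-1 + 1)/7 - 5*1)*(-28) = (√0/7 - 5)*(-28) = ((⅐)*0 - 5)*(-28) = (0 - 5)*(-28) = -5*(-28) = 140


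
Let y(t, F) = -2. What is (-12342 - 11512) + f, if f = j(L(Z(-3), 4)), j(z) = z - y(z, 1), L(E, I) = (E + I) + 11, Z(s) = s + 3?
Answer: -23837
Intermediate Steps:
Z(s) = 3 + s
L(E, I) = 11 + E + I
j(z) = 2 + z (j(z) = z - 1*(-2) = z + 2 = 2 + z)
f = 17 (f = 2 + (11 + (3 - 3) + 4) = 2 + (11 + 0 + 4) = 2 + 15 = 17)
(-12342 - 11512) + f = (-12342 - 11512) + 17 = -23854 + 17 = -23837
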